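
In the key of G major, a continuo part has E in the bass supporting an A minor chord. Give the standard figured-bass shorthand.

6/4

E is the fifth of A minor, so the chord is in second inversion.
A triad in second inversion is figured 6/4, conventionally abbreviated 6/4.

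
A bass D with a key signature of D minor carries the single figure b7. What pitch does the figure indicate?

Cb

Counting 6 letter steps above D lands on C; in D minor, that letter is C.
The b7 figure lowers it a semitone, giving Cb.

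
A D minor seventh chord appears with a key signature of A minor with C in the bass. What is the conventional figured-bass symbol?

C is the seventh of D minor seventh, so the chord is in third inversion.
A seventh chord in third inversion is figured 6/4/2, conventionally abbreviated 4/2.

4/2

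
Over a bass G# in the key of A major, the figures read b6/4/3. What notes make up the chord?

A third above G# in this key is B.
A fourth above G# in this key is C#.
A sixth above G# in this key is E, lowered to Eb by the flat.

G#, B, C#, Eb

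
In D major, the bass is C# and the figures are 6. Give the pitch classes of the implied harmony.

C#, E, A

The written figures 6 are shorthand for 6/3: the 3 is implied.
A third above C# in this key is E.
A sixth above C# in this key is A.
Together with the bass C#, this spells A major in first inversion.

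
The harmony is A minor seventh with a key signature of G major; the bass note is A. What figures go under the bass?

A is the root of A minor seventh, so the chord is in root position.
A seventh chord in root position is figured 7/5/3, conventionally abbreviated 7.

7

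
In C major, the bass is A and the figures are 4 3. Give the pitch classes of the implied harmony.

The written figures 4 3 are shorthand for 6/4/3: the 6 is implied.
A third above A in this key is C.
A fourth above A in this key is D.
A sixth above A in this key is F.
Together with the bass A, this spells D minor seventh in second inversion.

A, C, D, F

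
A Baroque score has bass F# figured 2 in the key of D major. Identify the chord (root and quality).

G major seventh

The figures 2 indicate a seventh chord in third inversion.
In third inversion the root lies a second above the bass: a second above F# in D major is G.
The chord tones are F#, G, B, D, giving G major seventh.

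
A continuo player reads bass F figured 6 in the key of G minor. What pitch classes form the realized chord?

F, A, D

The written figures 6 are shorthand for 6/3: the 3 is implied.
A third above F in this key is A.
A sixth above F in this key is D.
Together with the bass F, this spells D minor in first inversion.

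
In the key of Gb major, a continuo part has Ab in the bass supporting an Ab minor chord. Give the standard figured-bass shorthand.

no figures

Ab is the root of Ab minor, so the chord is in root position.
A triad in root position is figured 5/3, conventionally abbreviated (no figures — root-position triad).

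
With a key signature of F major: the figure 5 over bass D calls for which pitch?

Counting 4 letter steps above D lands on A; in F major, that letter is A.

A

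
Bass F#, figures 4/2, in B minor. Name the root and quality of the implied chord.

The figures 4/2 indicate a seventh chord in third inversion.
In third inversion the root lies a second above the bass: a second above F# in B minor is G.
The chord tones are F#, G, B, D, giving G major seventh.

G major seventh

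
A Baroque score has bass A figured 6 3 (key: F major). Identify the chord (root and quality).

The figures 6 3 indicate a triad in first inversion.
In first inversion the root lies a sixth above the bass: a sixth above A in F major is F.
The chord tones are A, C, F, giving F major.

F major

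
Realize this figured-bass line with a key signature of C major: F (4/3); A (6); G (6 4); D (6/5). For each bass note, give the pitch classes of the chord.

F, A, B, D | A, C, F | G, C, E | D, F, A, B

F (6/4/3): F, A, B, D.
A (6/3): A, C, F.
G (6/4): G, C, E.
D (6/5/3): D, F, A, B.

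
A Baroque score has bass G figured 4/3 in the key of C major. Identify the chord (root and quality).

C major seventh

The figures 4/3 indicate a seventh chord in second inversion.
In second inversion the root lies a fourth above the bass: a fourth above G in C major is C.
The chord tones are G, B, C, E, giving C major seventh.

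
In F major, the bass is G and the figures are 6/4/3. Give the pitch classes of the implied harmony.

A third above G in this key is Bb.
A fourth above G in this key is C.
A sixth above G in this key is E.
Together with the bass G, this spells C dominant seventh in second inversion.

G, Bb, C, E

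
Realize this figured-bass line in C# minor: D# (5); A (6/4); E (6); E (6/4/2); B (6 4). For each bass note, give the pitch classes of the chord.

D#, F#, A | A, D#, F# | E, G#, C# | E, F#, A, C# | B, E, G#

D# (5/3): D#, F#, A.
A (6/4): A, D#, F#.
E (6/3): E, G#, C#.
E (6/4/2): E, F#, A, C#.
B (6/4): B, E, G#.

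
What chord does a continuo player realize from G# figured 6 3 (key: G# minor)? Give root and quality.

The figures 6 3 indicate a triad in first inversion.
In first inversion the root lies a sixth above the bass: a sixth above G# in G# minor is E.
The chord tones are G#, B, E, giving E major.

E major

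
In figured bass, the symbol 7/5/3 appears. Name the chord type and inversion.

seventh chord, root position

Intervals of 7/5/3 above the bass form a seventh chord; the bass is the root, so this is root position.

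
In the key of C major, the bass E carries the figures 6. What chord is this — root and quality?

The figures 6 indicate a triad in first inversion.
In first inversion the root lies a sixth above the bass: a sixth above E in C major is C.
The chord tones are E, G, C, giving C major.

C major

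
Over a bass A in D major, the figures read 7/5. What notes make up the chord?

A, C#, E, G

The written figures 7/5 are shorthand for 7/5/3: the 3 is implied.
A third above A in this key is C#.
A fifth above A in this key is E.
A seventh above A in this key is G.
Together with the bass A, this spells A dominant seventh in root position.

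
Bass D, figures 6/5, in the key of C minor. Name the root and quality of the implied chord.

The figures 6/5 indicate a seventh chord in first inversion.
In first inversion the root lies a sixth above the bass: a sixth above D in C minor is Bb.
The chord tones are D, F, Ab, Bb, giving Bb dominant seventh.

Bb dominant seventh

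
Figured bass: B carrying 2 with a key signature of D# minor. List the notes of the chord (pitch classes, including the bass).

B, C#, E#, G#

The written figures 2 are shorthand for 6/4/2: the 6/4 are implied.
A second above B in this key is C#.
A fourth above B in this key is E#.
A sixth above B in this key is G#.
Together with the bass B, this spells C# dominant seventh in third inversion.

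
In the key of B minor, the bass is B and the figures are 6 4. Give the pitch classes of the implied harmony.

B, E, G

A fourth above B in this key is E.
A sixth above B in this key is G.
Together with the bass B, this spells E minor in second inversion.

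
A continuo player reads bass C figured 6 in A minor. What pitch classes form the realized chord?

C, E, A

The written figures 6 are shorthand for 6/3: the 3 is implied.
A third above C in this key is E.
A sixth above C in this key is A.
Together with the bass C, this spells A minor in first inversion.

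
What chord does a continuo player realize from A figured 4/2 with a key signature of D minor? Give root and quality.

Bb major seventh

The figures 4/2 indicate a seventh chord in third inversion.
In third inversion the root lies a second above the bass: a second above A in D minor is Bb.
The chord tones are A, Bb, D, F, giving Bb major seventh.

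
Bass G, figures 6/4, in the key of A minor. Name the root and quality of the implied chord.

The figures 6/4 indicate a triad in second inversion.
In second inversion the root lies a fourth above the bass: a fourth above G in A minor is C.
The chord tones are G, C, E, giving C major.

C major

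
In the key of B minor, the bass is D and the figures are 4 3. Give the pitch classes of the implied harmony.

The written figures 4 3 are shorthand for 6/4/3: the 6 is implied.
A third above D in this key is F#.
A fourth above D in this key is G.
A sixth above D in this key is B.
Together with the bass D, this spells G major seventh in second inversion.

D, F#, G, B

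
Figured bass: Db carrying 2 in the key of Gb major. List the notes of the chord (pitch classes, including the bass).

The written figures 2 are shorthand for 6/4/2: the 6/4 are implied.
A second above Db in this key is Eb.
A fourth above Db in this key is Gb.
A sixth above Db in this key is Bb.
Together with the bass Db, this spells Eb minor seventh in third inversion.

Db, Eb, Gb, Bb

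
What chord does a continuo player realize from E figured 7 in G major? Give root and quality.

The figures 7 indicate a seventh chord in root position.
In root position the bass is the root, so the root is E.
The chord tones are E, G, B, D, giving E minor seventh.

E minor seventh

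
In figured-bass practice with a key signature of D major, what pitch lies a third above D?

F#

Counting 2 letter steps above D lands on F; in D major, that letter is F#.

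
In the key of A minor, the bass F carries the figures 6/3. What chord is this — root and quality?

The figures 6/3 indicate a triad in first inversion.
In first inversion the root lies a sixth above the bass: a sixth above F in A minor is D.
The chord tones are F, A, D, giving D minor.

D minor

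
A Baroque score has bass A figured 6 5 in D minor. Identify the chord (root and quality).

The figures 6 5 indicate a seventh chord in first inversion.
In first inversion the root lies a sixth above the bass: a sixth above A in D minor is F.
The chord tones are A, C, E, F, giving F major seventh.

F major seventh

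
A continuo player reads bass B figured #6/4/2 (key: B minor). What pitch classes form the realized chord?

A second above B in this key is C#.
A fourth above B in this key is E.
A sixth above B in this key is G, raised to G# by the sharp.
Together with the bass B, this spells C# minor seventh in third inversion.

B, C#, E, G#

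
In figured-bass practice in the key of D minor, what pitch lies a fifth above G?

Counting 4 letter steps above G lands on D; in D minor, that letter is D.

D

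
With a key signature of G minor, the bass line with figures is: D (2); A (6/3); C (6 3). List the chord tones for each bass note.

D, Eb, G, Bb | A, C, F | C, Eb, A

D (6/4/2): D, Eb, G, Bb.
A (6/3): A, C, F.
C (6/3): C, Eb, A.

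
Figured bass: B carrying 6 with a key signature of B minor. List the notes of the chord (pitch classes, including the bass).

The written figures 6 are shorthand for 6/3: the 3 is implied.
A third above B in this key is D.
A sixth above B in this key is G.
Together with the bass B, this spells G major in first inversion.

B, D, G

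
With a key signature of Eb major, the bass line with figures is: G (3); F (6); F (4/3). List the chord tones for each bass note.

G, Bb, D | F, Ab, D | F, Ab, Bb, D

G (5/3): G, Bb, D.
F (6/3): F, Ab, D.
F (6/4/3): F, Ab, Bb, D.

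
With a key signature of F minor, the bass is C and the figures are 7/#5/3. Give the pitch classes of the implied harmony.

A third above C in this key is Eb.
A fifth above C in this key is G, raised to G# by the sharp.
A seventh above C in this key is Bb.

C, Eb, G#, Bb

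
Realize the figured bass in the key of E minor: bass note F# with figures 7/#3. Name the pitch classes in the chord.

The written figures 7/#3 are shorthand for 7/5/3: the 5 is implied.
A third above F# in this key is A, raised to A# by the sharp.
A fifth above F# in this key is C.
A seventh above F# in this key is E.

F#, A#, C, E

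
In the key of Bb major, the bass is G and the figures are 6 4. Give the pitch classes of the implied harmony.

G, C, Eb

A fourth above G in this key is C.
A sixth above G in this key is Eb.
Together with the bass G, this spells C minor in second inversion.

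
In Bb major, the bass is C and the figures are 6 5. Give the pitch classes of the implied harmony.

C, Eb, G, A

The written figures 6 5 are shorthand for 6/5/3: the 3 is implied.
A third above C in this key is Eb.
A fifth above C in this key is G.
A sixth above C in this key is A.
Together with the bass C, this spells A half-diminished seventh in first inversion.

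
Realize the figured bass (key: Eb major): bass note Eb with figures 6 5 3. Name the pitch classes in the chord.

Eb, G, Bb, C

A third above Eb in this key is G.
A fifth above Eb in this key is Bb.
A sixth above Eb in this key is C.
Together with the bass Eb, this spells C minor seventh in first inversion.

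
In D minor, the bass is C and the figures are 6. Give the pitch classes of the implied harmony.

C, E, A

The written figures 6 are shorthand for 6/3: the 3 is implied.
A third above C in this key is E.
A sixth above C in this key is A.
Together with the bass C, this spells A minor in first inversion.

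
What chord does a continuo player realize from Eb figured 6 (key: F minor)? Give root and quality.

The figures 6 indicate a triad in first inversion.
In first inversion the root lies a sixth above the bass: a sixth above Eb in F minor is C.
The chord tones are Eb, G, C, giving C minor.

C minor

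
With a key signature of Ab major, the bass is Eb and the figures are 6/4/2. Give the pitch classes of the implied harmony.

A second above Eb in this key is F.
A fourth above Eb in this key is Ab.
A sixth above Eb in this key is C.
Together with the bass Eb, this spells F minor seventh in third inversion.

Eb, F, Ab, C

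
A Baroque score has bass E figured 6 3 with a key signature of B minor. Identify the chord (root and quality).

The figures 6 3 indicate a triad in first inversion.
In first inversion the root lies a sixth above the bass: a sixth above E in B minor is C#.
The chord tones are E, G, C#, giving C# diminished.

C# diminished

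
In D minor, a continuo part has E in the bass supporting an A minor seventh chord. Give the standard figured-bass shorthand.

E is the fifth of A minor seventh, so the chord is in second inversion.
A seventh chord in second inversion is figured 6/4/3, conventionally abbreviated 4/3.

4/3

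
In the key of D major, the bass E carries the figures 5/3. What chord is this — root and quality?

E minor

The figures 5/3 indicate a triad in root position.
In root position the bass is the root, so the root is E.
The chord tones are E, G, B, giving E minor.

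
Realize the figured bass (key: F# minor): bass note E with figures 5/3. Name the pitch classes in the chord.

E, G#, B

A third above E in this key is G#.
A fifth above E in this key is B.
Together with the bass E, this spells E major in root position.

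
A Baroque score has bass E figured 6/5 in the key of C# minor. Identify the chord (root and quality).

The figures 6/5 indicate a seventh chord in first inversion.
In first inversion the root lies a sixth above the bass: a sixth above E in C# minor is C#.
The chord tones are E, G#, B, C#, giving C# minor seventh.

C# minor seventh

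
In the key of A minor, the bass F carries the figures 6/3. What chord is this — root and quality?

D minor

The figures 6/3 indicate a triad in first inversion.
In first inversion the root lies a sixth above the bass: a sixth above F in A minor is D.
The chord tones are F, A, D, giving D minor.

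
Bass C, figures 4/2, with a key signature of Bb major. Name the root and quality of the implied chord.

The figures 4/2 indicate a seventh chord in third inversion.
In third inversion the root lies a second above the bass: a second above C in Bb major is D.
The chord tones are C, D, F, A, giving D minor seventh.

D minor seventh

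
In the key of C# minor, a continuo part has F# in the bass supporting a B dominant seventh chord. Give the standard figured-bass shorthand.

F# is the fifth of B dominant seventh, so the chord is in second inversion.
A seventh chord in second inversion is figured 6/4/3, conventionally abbreviated 4/3.

4/3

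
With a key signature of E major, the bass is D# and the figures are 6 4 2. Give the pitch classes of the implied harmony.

D#, E, G#, B

A second above D# in this key is E.
A fourth above D# in this key is G#.
A sixth above D# in this key is B.
Together with the bass D#, this spells E major seventh in third inversion.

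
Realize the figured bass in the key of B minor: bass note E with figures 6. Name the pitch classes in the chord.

The written figures 6 are shorthand for 6/3: the 3 is implied.
A third above E in this key is G.
A sixth above E in this key is C#.
Together with the bass E, this spells C# diminished in first inversion.

E, G, C#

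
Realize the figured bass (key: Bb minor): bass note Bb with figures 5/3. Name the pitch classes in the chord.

Bb, Db, F

A third above Bb in this key is Db.
A fifth above Bb in this key is F.
Together with the bass Bb, this spells Bb minor in root position.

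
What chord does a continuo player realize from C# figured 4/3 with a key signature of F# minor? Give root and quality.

F# minor seventh

The figures 4/3 indicate a seventh chord in second inversion.
In second inversion the root lies a fourth above the bass: a fourth above C# in F# minor is F#.
The chord tones are C#, E, F#, A, giving F# minor seventh.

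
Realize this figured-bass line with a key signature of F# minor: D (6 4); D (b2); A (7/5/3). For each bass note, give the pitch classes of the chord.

D (6/4): D, G#, B.
D (6/4/b2): D, Eb, G#, B.
A (7/5/3): A, C#, E, G#.

D, G#, B | D, Eb, G#, B | A, C#, E, G#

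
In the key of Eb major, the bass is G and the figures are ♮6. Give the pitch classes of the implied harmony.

G, Bb, E

The written figures ♮6 are shorthand for 6/3: the 3 is implied.
A third above G in this key is Bb.
A sixth above G in this key is Eb, made natural (E) by the ♮ figure.
Together with the bass G, this spells E diminished in first inversion.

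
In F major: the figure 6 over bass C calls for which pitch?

A

Counting 5 letter steps above C lands on A; in F major, that letter is A.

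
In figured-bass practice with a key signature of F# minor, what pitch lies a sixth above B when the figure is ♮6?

G

Counting 5 letter steps above B lands on G; in F# minor, that letter is G#.
The ♮6 figure makes it natural, giving G.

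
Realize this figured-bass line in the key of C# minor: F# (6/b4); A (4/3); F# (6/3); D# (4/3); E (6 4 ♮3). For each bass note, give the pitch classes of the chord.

F#, Bb, D# | A, C#, D#, F# | F#, A, D# | D#, F#, G#, B | E, G, A, C#

F# (6/b4): F#, Bb, D#.
A (6/4/3): A, C#, D#, F#.
F# (6/3): F#, A, D#.
D# (6/4/3): D#, F#, G#, B.
E (6/4/♮3): E, G, A, C#.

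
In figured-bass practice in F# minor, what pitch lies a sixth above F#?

D

Counting 5 letter steps above F# lands on D; in F# minor, that letter is D.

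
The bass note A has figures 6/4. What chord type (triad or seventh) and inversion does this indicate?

Intervals of 6/4 above the bass form a triad; the bass is the fifth, so this is second inversion.

triad, second inversion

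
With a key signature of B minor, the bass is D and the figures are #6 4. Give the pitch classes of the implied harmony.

D, G, B#

A fourth above D in this key is G.
A sixth above D in this key is B, raised to B# by the sharp.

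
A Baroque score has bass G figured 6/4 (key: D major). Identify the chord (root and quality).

C# diminished

The figures 6/4 indicate a triad in second inversion.
In second inversion the root lies a fourth above the bass: a fourth above G in D major is C#.
The chord tones are G, C#, E, giving C# diminished.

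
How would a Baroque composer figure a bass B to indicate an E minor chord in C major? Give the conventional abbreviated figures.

6/4

B is the fifth of E minor, so the chord is in second inversion.
A triad in second inversion is figured 6/4, conventionally abbreviated 6/4.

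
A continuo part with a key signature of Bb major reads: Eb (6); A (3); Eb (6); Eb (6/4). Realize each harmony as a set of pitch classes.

Eb (6/3): Eb, G, C.
A (5/3): A, C, Eb.
Eb (6/3): Eb, G, C.
Eb (6/4): Eb, A, C.

Eb, G, C | A, C, Eb | Eb, G, C | Eb, A, C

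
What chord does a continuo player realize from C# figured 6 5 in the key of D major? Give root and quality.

The figures 6 5 indicate a seventh chord in first inversion.
In first inversion the root lies a sixth above the bass: a sixth above C# in D major is A.
The chord tones are C#, E, G, A, giving A dominant seventh.

A dominant seventh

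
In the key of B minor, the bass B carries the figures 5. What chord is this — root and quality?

B minor

The figures 5 indicate a triad in root position.
In root position the bass is the root, so the root is B.
The chord tones are B, D, F#, giving B minor.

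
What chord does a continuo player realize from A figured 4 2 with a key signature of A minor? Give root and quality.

B half-diminished seventh

The figures 4 2 indicate a seventh chord in third inversion.
In third inversion the root lies a second above the bass: a second above A in A minor is B.
The chord tones are A, B, D, F, giving B half-diminished seventh.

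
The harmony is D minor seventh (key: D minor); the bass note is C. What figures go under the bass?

4/2

C is the seventh of D minor seventh, so the chord is in third inversion.
A seventh chord in third inversion is figured 6/4/2, conventionally abbreviated 4/2.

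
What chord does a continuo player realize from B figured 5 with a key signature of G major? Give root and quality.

B minor

The figures 5 indicate a triad in root position.
In root position the bass is the root, so the root is B.
The chord tones are B, D, F#, giving B minor.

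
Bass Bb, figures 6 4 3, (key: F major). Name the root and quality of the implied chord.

E half-diminished seventh

The figures 6 4 3 indicate a seventh chord in second inversion.
In second inversion the root lies a fourth above the bass: a fourth above Bb in F major is E.
The chord tones are Bb, D, E, G, giving E half-diminished seventh.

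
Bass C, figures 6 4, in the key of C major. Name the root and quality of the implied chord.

F major

The figures 6 4 indicate a triad in second inversion.
In second inversion the root lies a fourth above the bass: a fourth above C in C major is F.
The chord tones are C, F, A, giving F major.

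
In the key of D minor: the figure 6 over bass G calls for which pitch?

Counting 5 letter steps above G lands on E; in D minor, that letter is E.

E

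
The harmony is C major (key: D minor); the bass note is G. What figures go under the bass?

G is the fifth of C major, so the chord is in second inversion.
A triad in second inversion is figured 6/4, conventionally abbreviated 6/4.

6/4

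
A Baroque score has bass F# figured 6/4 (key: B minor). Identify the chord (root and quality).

B minor

The figures 6/4 indicate a triad in second inversion.
In second inversion the root lies a fourth above the bass: a fourth above F# in B minor is B.
The chord tones are F#, B, D, giving B minor.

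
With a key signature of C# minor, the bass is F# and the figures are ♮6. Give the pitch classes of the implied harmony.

The written figures ♮6 are shorthand for 6/3: the 3 is implied.
A third above F# in this key is A.
A sixth above F# in this key is D#, made natural (D) by the ♮ figure.
Together with the bass F#, this spells D major in first inversion.

F#, A, D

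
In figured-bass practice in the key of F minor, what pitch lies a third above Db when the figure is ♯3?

F#

Counting 2 letter steps above Db lands on F; in F minor, that letter is F.
The #3 figure raises it a semitone, giving F#.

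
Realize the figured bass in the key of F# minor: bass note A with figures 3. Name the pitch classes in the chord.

A, C#, E

The written figures 3 are shorthand for 5/3: the 5 is implied.
A third above A in this key is C#.
A fifth above A in this key is E.
Together with the bass A, this spells A major in root position.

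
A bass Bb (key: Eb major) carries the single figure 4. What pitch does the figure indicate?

Counting 3 letter steps above Bb lands on E; in Eb major, that letter is Eb.

Eb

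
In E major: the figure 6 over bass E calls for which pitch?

Counting 5 letter steps above E lands on C; in E major, that letter is C#.

C#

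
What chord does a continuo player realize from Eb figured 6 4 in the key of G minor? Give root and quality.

The figures 6 4 indicate a triad in second inversion.
In second inversion the root lies a fourth above the bass: a fourth above Eb in G minor is A.
The chord tones are Eb, A, C, giving A diminished.

A diminished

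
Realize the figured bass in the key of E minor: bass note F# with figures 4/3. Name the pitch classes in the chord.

The written figures 4/3 are shorthand for 6/4/3: the 6 is implied.
A third above F# in this key is A.
A fourth above F# in this key is B.
A sixth above F# in this key is D.
Together with the bass F#, this spells B minor seventh in second inversion.

F#, A, B, D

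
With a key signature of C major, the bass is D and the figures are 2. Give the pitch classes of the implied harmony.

The written figures 2 are shorthand for 6/4/2: the 6/4 are implied.
A second above D in this key is E.
A fourth above D in this key is G.
A sixth above D in this key is B.
Together with the bass D, this spells E minor seventh in third inversion.

D, E, G, B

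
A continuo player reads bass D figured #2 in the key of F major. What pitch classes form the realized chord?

D, E#, G, Bb

The written figures #2 are shorthand for 6/4/2: the 6/4 are implied.
A second above D in this key is E, raised to E# by the sharp.
A fourth above D in this key is G.
A sixth above D in this key is Bb.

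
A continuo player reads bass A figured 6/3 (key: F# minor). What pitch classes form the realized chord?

A third above A in this key is C#.
A sixth above A in this key is F#.
Together with the bass A, this spells F# minor in first inversion.

A, C#, F#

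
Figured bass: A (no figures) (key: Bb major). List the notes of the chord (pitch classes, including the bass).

An unfigured bass implies 5/3.
A third above A in this key is C.
A fifth above A in this key is Eb.
Together with the bass A, this spells A diminished in root position.

A, C, Eb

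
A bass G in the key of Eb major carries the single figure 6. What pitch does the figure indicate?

Eb

Counting 5 letter steps above G lands on E; in Eb major, that letter is Eb.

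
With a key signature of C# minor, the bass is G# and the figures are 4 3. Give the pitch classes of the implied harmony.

The written figures 4 3 are shorthand for 6/4/3: the 6 is implied.
A third above G# in this key is B.
A fourth above G# in this key is C#.
A sixth above G# in this key is E.
Together with the bass G#, this spells C# minor seventh in second inversion.

G#, B, C#, E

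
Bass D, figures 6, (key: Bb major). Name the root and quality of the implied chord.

The figures 6 indicate a triad in first inversion.
In first inversion the root lies a sixth above the bass: a sixth above D in Bb major is Bb.
The chord tones are D, F, Bb, giving Bb major.

Bb major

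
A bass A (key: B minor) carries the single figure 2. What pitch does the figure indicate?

Counting 1 letter step above A lands on B; in B minor, that letter is B.

B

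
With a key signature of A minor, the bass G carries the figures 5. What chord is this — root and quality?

The figures 5 indicate a triad in root position.
In root position the bass is the root, so the root is G.
The chord tones are G, B, D, giving G major.

G major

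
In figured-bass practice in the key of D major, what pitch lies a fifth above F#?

C#

Counting 4 letter steps above F# lands on C; in D major, that letter is C#.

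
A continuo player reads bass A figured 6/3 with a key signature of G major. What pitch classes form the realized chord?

A, C, F#

A third above A in this key is C.
A sixth above A in this key is F#.
Together with the bass A, this spells F# diminished in first inversion.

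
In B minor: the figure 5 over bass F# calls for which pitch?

Counting 4 letter steps above F# lands on C; in B minor, that letter is C#.

C#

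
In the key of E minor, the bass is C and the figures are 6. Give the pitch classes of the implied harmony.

The written figures 6 are shorthand for 6/3: the 3 is implied.
A third above C in this key is E.
A sixth above C in this key is A.
Together with the bass C, this spells A minor in first inversion.

C, E, A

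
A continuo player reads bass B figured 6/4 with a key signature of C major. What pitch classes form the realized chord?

A fourth above B in this key is E.
A sixth above B in this key is G.
Together with the bass B, this spells E minor in second inversion.

B, E, G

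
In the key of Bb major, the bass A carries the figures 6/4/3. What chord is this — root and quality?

The figures 6/4/3 indicate a seventh chord in second inversion.
In second inversion the root lies a fourth above the bass: a fourth above A in Bb major is D.
The chord tones are A, C, D, F, giving D minor seventh.

D minor seventh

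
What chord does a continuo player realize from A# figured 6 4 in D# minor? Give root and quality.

D# minor

The figures 6 4 indicate a triad in second inversion.
In second inversion the root lies a fourth above the bass: a fourth above A# in D# minor is D#.
The chord tones are A#, D#, F#, giving D# minor.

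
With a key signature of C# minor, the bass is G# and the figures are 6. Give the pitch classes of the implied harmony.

The written figures 6 are shorthand for 6/3: the 3 is implied.
A third above G# in this key is B.
A sixth above G# in this key is E.
Together with the bass G#, this spells E major in first inversion.

G#, B, E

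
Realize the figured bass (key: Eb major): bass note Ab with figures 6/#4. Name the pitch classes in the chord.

Ab, D#, F

A fourth above Ab in this key is D, raised to D# by the sharp.
A sixth above Ab in this key is F.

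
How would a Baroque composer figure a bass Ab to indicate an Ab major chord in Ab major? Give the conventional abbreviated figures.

no figures

Ab is the root of Ab major, so the chord is in root position.
A triad in root position is figured 5/3, conventionally abbreviated (no figures — root-position triad).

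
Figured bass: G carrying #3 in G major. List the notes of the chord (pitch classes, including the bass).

The written figures #3 are shorthand for 5/3: the 5 is implied.
A third above G in this key is B, raised to B# by the sharp.
A fifth above G in this key is D.

G, B#, D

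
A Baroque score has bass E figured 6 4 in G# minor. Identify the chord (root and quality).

A# diminished

The figures 6 4 indicate a triad in second inversion.
In second inversion the root lies a fourth above the bass: a fourth above E in G# minor is A#.
The chord tones are E, A#, C#, giving A# diminished.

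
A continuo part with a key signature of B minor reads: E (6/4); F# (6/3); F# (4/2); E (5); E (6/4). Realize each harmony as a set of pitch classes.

E (6/4): E, A, C#.
F# (6/3): F#, A, D.
F# (6/4/2): F#, G, B, D.
E (5/3): E, G, B.
E (6/4): E, A, C#.

E, A, C# | F#, A, D | F#, G, B, D | E, G, B | E, A, C#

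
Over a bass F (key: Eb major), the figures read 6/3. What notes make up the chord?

F, Ab, D

A third above F in this key is Ab.
A sixth above F in this key is D.
Together with the bass F, this spells D diminished in first inversion.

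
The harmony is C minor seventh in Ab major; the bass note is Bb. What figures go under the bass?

Bb is the seventh of C minor seventh, so the chord is in third inversion.
A seventh chord in third inversion is figured 6/4/2, conventionally abbreviated 4/2.

4/2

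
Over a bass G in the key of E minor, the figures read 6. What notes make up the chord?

The written figures 6 are shorthand for 6/3: the 3 is implied.
A third above G in this key is B.
A sixth above G in this key is E.
Together with the bass G, this spells E minor in first inversion.

G, B, E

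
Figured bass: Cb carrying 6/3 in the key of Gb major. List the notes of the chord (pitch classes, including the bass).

A third above Cb in this key is Eb.
A sixth above Cb in this key is Ab.
Together with the bass Cb, this spells Ab minor in first inversion.

Cb, Eb, Ab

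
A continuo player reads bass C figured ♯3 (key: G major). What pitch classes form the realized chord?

The written figures ♯3 are shorthand for 5/3: the 5 is implied.
A third above C in this key is E, raised to E# by the sharp.
A fifth above C in this key is G.

C, E#, G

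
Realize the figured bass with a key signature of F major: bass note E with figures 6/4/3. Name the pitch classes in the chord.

A third above E in this key is G.
A fourth above E in this key is A.
A sixth above E in this key is C.
Together with the bass E, this spells A minor seventh in second inversion.

E, G, A, C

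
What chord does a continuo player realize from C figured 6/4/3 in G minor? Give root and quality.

The figures 6/4/3 indicate a seventh chord in second inversion.
In second inversion the root lies a fourth above the bass: a fourth above C in G minor is F.
The chord tones are C, Eb, F, A, giving F dominant seventh.

F dominant seventh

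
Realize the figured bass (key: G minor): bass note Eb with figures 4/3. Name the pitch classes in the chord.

The written figures 4/3 are shorthand for 6/4/3: the 6 is implied.
A third above Eb in this key is G.
A fourth above Eb in this key is A.
A sixth above Eb in this key is C.
Together with the bass Eb, this spells A half-diminished seventh in second inversion.

Eb, G, A, C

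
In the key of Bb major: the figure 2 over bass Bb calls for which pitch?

Counting 1 letter step above Bb lands on C; in Bb major, that letter is C.

C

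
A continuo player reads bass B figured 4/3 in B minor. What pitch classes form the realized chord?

The written figures 4/3 are shorthand for 6/4/3: the 6 is implied.
A third above B in this key is D.
A fourth above B in this key is E.
A sixth above B in this key is G.
Together with the bass B, this spells E minor seventh in second inversion.

B, D, E, G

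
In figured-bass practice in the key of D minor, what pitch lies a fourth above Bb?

Counting 3 letter steps above Bb lands on E; in D minor, that letter is E.

E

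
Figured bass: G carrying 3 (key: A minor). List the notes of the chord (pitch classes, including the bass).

The written figures 3 are shorthand for 5/3: the 5 is implied.
A third above G in this key is B.
A fifth above G in this key is D.
Together with the bass G, this spells G major in root position.

G, B, D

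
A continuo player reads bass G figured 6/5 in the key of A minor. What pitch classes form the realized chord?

G, B, D, E

The written figures 6/5 are shorthand for 6/5/3: the 3 is implied.
A third above G in this key is B.
A fifth above G in this key is D.
A sixth above G in this key is E.
Together with the bass G, this spells E minor seventh in first inversion.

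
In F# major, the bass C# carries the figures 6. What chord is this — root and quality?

A# minor

The figures 6 indicate a triad in first inversion.
In first inversion the root lies a sixth above the bass: a sixth above C# in F# major is A#.
The chord tones are C#, E#, A#, giving A# minor.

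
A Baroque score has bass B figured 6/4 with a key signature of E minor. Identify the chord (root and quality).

The figures 6/4 indicate a triad in second inversion.
In second inversion the root lies a fourth above the bass: a fourth above B in E minor is E.
The chord tones are B, E, G, giving E minor.

E minor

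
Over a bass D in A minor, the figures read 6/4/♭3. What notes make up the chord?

D, Fb, G, B

A third above D in this key is F, lowered to Fb by the flat.
A fourth above D in this key is G.
A sixth above D in this key is B.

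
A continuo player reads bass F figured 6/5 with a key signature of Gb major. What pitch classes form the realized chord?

F, Ab, Cb, Db

The written figures 6/5 are shorthand for 6/5/3: the 3 is implied.
A third above F in this key is Ab.
A fifth above F in this key is Cb.
A sixth above F in this key is Db.
Together with the bass F, this spells Db dominant seventh in first inversion.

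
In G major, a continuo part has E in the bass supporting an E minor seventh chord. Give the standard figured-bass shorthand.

7

E is the root of E minor seventh, so the chord is in root position.
A seventh chord in root position is figured 7/5/3, conventionally abbreviated 7.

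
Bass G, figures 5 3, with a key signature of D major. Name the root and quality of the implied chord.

G major

The figures 5 3 indicate a triad in root position.
In root position the bass is the root, so the root is G.
The chord tones are G, B, D, giving G major.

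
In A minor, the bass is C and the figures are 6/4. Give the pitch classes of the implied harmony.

A fourth above C in this key is F.
A sixth above C in this key is A.
Together with the bass C, this spells F major in second inversion.

C, F, A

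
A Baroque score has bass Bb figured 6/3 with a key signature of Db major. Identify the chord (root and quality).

The figures 6/3 indicate a triad in first inversion.
In first inversion the root lies a sixth above the bass: a sixth above Bb in Db major is Gb.
The chord tones are Bb, Db, Gb, giving Gb major.

Gb major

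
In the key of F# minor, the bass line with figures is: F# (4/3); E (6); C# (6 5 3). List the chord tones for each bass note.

F#, A, B, D | E, G#, C# | C#, E, G#, A

F# (6/4/3): F#, A, B, D.
E (6/3): E, G#, C#.
C# (6/5/3): C#, E, G#, A.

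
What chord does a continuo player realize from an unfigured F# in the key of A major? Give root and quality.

F# minor

An unfigured bass indicates a triad in root position.
In root position the bass is the root, so the root is F#.
The chord tones are F#, A, C#, giving F# minor.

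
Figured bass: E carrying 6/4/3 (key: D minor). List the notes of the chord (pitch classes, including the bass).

A third above E in this key is G.
A fourth above E in this key is A.
A sixth above E in this key is C.
Together with the bass E, this spells A minor seventh in second inversion.

E, G, A, C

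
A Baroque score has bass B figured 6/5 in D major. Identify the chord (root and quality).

The figures 6/5 indicate a seventh chord in first inversion.
In first inversion the root lies a sixth above the bass: a sixth above B in D major is G.
The chord tones are B, D, F#, G, giving G major seventh.

G major seventh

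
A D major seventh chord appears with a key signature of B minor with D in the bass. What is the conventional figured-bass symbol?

7

D is the root of D major seventh, so the chord is in root position.
A seventh chord in root position is figured 7/5/3, conventionally abbreviated 7.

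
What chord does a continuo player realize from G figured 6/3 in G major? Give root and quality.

E minor

The figures 6/3 indicate a triad in first inversion.
In first inversion the root lies a sixth above the bass: a sixth above G in G major is E.
The chord tones are G, B, E, giving E minor.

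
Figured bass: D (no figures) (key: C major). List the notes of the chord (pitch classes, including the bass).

An unfigured bass implies 5/3.
A third above D in this key is F.
A fifth above D in this key is A.
Together with the bass D, this spells D minor in root position.

D, F, A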